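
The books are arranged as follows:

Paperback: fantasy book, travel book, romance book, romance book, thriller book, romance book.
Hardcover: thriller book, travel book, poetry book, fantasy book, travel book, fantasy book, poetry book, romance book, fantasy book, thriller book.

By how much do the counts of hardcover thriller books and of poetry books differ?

0

hardcover thriller books: 2. poetry books: 2.
|2 − 2| = 2 − 2 = 0.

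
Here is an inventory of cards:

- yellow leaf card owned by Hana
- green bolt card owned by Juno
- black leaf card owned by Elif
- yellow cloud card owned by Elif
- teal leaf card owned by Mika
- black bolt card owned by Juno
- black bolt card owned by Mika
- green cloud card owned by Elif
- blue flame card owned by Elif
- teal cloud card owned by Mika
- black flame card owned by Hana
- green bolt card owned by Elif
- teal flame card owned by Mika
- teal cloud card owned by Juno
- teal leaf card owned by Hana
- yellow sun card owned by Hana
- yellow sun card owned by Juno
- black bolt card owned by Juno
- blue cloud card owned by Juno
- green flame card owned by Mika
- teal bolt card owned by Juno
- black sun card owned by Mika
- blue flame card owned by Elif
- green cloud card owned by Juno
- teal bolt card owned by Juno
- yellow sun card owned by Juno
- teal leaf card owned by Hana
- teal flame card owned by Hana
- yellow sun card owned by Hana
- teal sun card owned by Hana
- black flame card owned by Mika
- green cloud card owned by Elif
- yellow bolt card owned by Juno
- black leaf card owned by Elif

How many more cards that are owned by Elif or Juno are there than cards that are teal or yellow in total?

2

cards owned by Elif or Juno: 19.
cards that are teal or yellow: 17.
19 − 17 = 2.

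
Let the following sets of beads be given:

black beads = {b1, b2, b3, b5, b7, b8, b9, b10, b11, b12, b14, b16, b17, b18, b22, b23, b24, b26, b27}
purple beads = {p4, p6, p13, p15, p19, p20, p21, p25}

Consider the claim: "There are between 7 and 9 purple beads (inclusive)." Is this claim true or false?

There are 8 purple beads.
The claim requires 7 ≤ 8 ≤ 9, which holds.

True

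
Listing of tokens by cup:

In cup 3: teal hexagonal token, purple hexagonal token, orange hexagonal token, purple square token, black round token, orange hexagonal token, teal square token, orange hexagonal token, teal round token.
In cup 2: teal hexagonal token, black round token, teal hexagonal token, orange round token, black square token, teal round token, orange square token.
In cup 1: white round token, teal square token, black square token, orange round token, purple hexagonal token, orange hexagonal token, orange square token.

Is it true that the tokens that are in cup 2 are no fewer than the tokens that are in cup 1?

tokens in cup 2: 7.
tokens in cup 1: 7.
The claim requires 7 ≥ 7, which holds.

True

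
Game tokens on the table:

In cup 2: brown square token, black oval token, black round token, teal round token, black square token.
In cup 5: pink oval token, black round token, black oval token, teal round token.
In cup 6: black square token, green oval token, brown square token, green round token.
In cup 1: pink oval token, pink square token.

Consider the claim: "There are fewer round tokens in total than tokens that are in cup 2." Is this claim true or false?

False

round tokens: 5.
tokens in cup 2: 5.
The claim requires 5 < 5, which does not hold.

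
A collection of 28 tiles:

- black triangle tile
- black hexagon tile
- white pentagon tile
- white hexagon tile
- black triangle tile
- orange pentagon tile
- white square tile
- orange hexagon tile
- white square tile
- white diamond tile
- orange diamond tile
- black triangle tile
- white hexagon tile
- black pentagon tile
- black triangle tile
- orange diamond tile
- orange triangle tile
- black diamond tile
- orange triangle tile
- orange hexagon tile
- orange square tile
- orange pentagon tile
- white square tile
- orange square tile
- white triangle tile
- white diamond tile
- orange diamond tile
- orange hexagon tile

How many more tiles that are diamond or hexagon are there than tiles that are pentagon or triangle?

1

tiles that are diamond or hexagon: 12.
tiles that are pentagon or triangle: 11.
12 − 11 = 1.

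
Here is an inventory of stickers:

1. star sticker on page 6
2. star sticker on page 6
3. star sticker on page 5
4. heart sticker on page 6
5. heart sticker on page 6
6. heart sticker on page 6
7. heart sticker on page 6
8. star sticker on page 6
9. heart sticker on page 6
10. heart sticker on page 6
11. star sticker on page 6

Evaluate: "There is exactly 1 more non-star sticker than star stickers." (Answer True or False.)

True

|non-star stickers| = 6.
|star stickers| = 5.
The claim requires 6 − 5 (= 1) to equal 1, which holds.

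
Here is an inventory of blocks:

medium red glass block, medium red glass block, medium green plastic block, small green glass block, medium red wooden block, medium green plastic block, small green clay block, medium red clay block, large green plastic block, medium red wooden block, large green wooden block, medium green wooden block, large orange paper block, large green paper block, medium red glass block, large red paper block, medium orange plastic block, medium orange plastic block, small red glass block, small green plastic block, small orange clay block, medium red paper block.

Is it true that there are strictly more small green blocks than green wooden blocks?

small green blocks: 3.
green wooden blocks: 2.
The claim requires 3 > 2, which holds.

True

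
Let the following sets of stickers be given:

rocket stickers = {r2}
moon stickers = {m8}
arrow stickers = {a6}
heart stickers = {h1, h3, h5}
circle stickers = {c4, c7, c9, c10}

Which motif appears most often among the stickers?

Counts by motif: circle 4, heart 3, rocket 1, arrow 1, moon 1.
The maximum is 4, held uniquely by circle.

circle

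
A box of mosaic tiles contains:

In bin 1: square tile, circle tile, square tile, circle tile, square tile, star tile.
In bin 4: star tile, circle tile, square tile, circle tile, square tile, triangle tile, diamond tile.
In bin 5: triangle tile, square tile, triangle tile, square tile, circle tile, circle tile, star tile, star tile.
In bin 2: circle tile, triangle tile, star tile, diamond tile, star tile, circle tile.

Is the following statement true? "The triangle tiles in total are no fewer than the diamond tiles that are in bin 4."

True

|triangle tiles| = 4.
|diamond tiles in bin 4| = 1.
The claim requires 4 ≥ 1, which holds.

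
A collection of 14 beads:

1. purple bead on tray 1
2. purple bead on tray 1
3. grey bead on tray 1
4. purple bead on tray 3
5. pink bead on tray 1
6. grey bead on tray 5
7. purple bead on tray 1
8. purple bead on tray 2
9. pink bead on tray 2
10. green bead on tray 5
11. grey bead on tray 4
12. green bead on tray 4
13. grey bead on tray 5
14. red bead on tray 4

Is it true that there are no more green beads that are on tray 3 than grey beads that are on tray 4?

|green beads on tray 3| = 0.
|grey beads on tray 4| = 1.
The claim requires 0 ≤ 1, which holds.

True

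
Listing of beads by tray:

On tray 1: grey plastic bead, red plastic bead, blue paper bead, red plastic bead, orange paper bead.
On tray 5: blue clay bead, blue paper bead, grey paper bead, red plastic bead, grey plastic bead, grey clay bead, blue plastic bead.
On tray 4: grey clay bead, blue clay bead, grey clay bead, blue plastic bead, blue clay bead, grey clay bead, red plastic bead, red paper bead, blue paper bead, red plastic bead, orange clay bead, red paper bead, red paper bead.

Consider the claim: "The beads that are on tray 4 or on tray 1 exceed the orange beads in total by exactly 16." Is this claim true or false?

True

There are 18 beads on tray 4 or on tray 1.
There are 2 orange beads.
The claim requires 18 − 2 (= 16) to equal 16, which holds.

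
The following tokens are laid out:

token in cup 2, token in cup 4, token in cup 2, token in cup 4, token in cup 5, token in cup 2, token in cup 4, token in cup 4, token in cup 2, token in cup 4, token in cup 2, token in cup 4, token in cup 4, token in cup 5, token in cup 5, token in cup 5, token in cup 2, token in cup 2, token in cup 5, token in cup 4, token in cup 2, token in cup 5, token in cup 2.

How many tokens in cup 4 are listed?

8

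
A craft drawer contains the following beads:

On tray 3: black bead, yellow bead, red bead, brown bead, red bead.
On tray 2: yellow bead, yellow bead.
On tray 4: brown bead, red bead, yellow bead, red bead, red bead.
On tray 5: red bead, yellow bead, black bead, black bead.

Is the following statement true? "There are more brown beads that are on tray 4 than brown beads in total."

False

brown beads on tray 4: 1.
brown beads: 2.
The claim requires 1 > 2, which does not hold.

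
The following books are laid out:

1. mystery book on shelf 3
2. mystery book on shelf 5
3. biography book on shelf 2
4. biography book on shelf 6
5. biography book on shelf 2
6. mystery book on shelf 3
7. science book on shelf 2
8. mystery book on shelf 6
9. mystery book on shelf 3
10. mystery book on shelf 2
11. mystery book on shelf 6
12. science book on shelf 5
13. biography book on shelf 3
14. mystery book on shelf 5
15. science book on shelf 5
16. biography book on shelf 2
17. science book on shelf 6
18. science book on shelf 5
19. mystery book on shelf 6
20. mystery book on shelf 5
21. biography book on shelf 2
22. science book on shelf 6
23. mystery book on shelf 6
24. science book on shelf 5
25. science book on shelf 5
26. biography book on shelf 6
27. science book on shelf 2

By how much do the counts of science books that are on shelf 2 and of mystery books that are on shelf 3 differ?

1

science books on shelf 2: 2. mystery books on shelf 3: 3.
|2 − 3| = 3 − 2 = 1.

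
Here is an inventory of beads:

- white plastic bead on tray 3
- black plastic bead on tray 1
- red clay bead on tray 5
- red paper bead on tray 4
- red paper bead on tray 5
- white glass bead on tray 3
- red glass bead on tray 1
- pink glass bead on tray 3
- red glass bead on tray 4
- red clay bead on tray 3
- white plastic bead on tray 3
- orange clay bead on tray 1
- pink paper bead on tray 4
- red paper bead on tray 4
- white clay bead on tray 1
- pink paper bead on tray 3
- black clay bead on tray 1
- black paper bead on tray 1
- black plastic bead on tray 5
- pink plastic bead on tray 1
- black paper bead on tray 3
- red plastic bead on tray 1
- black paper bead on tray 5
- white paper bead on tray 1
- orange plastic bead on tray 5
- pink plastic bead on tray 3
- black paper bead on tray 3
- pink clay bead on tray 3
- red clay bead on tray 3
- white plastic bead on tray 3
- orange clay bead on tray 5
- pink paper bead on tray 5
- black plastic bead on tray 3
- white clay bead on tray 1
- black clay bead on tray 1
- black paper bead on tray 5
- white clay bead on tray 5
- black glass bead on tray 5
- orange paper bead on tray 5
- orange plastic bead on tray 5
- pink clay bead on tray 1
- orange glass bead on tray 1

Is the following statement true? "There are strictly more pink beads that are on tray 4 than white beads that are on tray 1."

False

There is 1 pink bead on tray 4.
There are 3 white beads on tray 1.
The claim requires 1 > 3, which does not hold.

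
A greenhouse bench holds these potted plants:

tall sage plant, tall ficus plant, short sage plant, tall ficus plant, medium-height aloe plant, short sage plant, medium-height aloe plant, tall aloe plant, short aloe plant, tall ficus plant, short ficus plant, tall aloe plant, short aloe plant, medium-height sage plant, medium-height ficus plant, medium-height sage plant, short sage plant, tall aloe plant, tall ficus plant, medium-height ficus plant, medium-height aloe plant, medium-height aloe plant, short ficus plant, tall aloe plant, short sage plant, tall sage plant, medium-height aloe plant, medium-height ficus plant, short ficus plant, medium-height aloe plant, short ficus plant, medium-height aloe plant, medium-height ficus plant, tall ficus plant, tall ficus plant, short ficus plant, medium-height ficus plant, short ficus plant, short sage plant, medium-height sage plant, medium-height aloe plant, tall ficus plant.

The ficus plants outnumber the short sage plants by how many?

ficus plants: 18.
short sage plants: 5.
18 − 5 = 13.

13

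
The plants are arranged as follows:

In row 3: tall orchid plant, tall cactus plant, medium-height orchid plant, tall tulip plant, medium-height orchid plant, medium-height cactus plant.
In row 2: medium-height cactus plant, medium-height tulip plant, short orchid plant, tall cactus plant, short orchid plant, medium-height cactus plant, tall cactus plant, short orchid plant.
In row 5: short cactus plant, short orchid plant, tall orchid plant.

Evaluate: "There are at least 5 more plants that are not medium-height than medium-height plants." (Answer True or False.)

There are 11 plants that are not medium-height.
There are 6 medium-height plants.
The claim requires 11 − 6 = 5 ≥ 5, which holds.

True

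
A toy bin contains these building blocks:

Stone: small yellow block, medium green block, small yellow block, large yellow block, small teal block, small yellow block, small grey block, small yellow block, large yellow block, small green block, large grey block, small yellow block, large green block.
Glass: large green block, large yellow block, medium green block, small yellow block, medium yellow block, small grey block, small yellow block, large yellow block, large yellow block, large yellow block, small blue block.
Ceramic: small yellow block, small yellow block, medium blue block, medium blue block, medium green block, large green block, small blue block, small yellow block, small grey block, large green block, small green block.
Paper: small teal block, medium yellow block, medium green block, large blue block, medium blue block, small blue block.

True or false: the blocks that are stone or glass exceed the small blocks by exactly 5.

False

blocks that are stone or glass: 24.
small blocks: 20.
The claim requires 24 − 20 (= 4) to equal 5, which does not hold.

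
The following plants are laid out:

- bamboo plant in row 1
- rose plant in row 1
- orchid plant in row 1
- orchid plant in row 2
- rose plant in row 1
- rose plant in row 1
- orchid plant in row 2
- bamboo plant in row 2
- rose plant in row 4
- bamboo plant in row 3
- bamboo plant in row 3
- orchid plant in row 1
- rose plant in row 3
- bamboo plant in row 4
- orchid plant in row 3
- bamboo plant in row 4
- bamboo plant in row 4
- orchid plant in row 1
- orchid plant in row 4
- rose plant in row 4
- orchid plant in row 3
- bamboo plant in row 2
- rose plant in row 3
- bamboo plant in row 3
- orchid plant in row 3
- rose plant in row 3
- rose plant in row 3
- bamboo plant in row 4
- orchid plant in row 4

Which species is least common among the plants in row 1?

bamboo

Counts by species (restricted to plants in row 1): orchid 3, rose 3, bamboo 1.
The minimum is 1, held uniquely by bamboo.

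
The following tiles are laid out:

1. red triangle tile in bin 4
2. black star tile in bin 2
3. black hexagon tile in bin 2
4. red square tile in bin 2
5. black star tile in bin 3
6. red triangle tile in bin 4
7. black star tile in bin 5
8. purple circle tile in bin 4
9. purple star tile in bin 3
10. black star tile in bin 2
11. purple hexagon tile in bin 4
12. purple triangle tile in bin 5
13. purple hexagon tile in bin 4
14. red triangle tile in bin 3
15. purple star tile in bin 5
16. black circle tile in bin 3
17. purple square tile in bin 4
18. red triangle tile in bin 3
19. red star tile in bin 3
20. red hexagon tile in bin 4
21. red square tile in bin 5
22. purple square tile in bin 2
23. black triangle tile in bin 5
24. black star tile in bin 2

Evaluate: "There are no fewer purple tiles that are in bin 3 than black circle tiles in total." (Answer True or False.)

True

There is 1 purple tile in bin 3.
There is 1 black circle tile.
The claim requires 1 ≥ 1, which holds.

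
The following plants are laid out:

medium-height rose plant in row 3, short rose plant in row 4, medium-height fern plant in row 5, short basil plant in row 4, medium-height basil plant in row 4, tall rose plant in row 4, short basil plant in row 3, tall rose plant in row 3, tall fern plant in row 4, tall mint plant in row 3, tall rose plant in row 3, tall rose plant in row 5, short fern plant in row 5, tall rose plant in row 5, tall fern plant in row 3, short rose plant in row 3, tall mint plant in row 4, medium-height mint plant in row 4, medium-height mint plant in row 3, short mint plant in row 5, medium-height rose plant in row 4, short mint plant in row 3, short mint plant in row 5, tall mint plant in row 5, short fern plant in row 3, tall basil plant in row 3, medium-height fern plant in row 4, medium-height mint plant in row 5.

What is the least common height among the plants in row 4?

short

Counts by height (restricted to plants in row 4): medium-height 4, tall 3, short 2.
The minimum is 2, held uniquely by short.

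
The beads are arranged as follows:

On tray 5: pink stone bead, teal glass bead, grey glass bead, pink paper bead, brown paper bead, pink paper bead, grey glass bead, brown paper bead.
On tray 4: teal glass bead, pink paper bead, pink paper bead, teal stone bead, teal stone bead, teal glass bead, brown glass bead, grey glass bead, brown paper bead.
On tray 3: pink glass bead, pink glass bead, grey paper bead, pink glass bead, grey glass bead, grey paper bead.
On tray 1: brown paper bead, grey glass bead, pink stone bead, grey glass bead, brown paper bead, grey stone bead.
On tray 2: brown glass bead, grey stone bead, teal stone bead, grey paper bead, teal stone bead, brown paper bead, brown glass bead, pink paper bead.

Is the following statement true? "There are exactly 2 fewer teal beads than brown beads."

True

|teal beads| = 7.
|brown beads| = 9.
The claim requires 9 − 7 (= 2) to equal 2, which holds.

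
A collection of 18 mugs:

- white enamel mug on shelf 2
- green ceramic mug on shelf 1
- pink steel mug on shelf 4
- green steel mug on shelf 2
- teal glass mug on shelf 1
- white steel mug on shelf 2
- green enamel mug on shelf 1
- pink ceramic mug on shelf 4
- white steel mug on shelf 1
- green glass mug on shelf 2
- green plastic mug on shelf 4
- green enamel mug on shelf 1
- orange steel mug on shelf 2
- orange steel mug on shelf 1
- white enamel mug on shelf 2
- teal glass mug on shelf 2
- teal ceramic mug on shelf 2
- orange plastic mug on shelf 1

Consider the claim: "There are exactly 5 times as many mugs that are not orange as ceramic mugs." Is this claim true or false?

|mugs that are not orange| = 15.
|ceramic mugs| = 3.
The claim requires 15 = 5 × 3 = 15, which holds.

True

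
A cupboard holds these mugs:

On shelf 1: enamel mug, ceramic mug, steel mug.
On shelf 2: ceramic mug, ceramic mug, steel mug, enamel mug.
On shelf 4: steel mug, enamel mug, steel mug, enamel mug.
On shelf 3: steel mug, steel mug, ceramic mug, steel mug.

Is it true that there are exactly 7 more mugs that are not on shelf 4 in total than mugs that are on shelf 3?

True

|mugs that are not on shelf 4| = 11.
|mugs on shelf 3| = 4.
The claim requires 11 − 4 (= 7) to equal 7, which holds.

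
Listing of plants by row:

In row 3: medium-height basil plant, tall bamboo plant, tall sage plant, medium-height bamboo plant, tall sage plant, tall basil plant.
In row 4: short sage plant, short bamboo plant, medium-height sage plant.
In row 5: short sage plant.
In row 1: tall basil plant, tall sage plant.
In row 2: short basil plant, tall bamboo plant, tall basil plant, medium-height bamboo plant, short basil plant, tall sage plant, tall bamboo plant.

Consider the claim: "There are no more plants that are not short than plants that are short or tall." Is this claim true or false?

True

plants that are not short: 14.
plants that are short or tall: 15.
The claim requires 14 ≤ 15, which holds.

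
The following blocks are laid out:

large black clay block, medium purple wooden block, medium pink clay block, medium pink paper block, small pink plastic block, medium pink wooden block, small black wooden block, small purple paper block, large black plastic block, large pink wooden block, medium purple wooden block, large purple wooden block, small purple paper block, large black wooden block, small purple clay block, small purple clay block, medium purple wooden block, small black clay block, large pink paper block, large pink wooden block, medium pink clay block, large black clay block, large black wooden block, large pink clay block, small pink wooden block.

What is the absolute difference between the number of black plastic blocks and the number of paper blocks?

black plastic blocks: 1. paper blocks: 4.
|1 − 4| = 4 − 1 = 3.

3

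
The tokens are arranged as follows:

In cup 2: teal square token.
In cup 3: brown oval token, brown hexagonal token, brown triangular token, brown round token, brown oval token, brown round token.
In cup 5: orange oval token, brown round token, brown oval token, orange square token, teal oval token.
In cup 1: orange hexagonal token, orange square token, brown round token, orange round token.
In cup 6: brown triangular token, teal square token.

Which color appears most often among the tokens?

brown

Counts by color: brown 10, orange 5, teal 3.
The maximum is 10, held uniquely by brown.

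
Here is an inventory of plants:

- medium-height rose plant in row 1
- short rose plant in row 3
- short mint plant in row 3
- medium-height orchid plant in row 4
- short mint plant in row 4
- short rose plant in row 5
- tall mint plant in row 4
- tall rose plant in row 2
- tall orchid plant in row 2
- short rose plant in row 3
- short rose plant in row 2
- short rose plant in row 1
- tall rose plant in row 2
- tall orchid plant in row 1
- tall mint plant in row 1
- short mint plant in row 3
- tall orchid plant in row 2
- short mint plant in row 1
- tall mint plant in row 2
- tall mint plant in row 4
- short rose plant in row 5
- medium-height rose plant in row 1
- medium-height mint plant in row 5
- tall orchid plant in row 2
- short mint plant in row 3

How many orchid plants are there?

5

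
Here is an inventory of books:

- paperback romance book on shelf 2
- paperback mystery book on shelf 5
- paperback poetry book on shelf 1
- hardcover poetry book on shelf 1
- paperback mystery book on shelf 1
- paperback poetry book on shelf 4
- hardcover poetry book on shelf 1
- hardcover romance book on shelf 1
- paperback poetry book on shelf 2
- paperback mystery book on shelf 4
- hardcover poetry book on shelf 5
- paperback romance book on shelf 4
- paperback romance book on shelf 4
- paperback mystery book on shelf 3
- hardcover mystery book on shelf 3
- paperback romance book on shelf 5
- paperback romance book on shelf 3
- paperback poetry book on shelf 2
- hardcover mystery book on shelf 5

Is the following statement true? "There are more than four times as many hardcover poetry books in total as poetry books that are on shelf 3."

True

There are 3 hardcover poetry books.
There are 0 poetry books on shelf 3.
The claim requires 3 > 4 × 0 = 0, which holds.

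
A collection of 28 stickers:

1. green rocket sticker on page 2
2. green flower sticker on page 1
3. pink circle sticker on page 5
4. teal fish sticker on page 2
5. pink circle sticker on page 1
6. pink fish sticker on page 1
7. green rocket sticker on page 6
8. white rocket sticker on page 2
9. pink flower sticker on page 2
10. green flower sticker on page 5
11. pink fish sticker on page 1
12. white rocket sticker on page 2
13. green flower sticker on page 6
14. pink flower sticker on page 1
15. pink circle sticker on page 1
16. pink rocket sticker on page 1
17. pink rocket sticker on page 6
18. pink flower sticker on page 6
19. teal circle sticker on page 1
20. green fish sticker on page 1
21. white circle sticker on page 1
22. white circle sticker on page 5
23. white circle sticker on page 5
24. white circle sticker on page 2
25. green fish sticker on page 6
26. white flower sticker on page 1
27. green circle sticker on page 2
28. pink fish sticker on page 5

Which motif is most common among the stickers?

Counts by motif: circle 9, flower 7, rocket 6, fish 6.
The maximum is 9, held uniquely by circle.

circle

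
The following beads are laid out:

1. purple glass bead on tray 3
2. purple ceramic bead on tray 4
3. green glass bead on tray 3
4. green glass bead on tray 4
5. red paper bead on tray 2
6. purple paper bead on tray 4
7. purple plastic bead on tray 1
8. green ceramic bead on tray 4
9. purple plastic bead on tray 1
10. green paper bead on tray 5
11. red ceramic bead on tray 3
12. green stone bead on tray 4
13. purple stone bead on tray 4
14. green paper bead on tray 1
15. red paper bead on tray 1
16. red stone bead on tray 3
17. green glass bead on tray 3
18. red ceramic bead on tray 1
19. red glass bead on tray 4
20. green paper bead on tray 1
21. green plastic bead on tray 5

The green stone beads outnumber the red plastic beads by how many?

green stone beads: 1.
red plastic beads: 0.
1 − 0 = 1.

1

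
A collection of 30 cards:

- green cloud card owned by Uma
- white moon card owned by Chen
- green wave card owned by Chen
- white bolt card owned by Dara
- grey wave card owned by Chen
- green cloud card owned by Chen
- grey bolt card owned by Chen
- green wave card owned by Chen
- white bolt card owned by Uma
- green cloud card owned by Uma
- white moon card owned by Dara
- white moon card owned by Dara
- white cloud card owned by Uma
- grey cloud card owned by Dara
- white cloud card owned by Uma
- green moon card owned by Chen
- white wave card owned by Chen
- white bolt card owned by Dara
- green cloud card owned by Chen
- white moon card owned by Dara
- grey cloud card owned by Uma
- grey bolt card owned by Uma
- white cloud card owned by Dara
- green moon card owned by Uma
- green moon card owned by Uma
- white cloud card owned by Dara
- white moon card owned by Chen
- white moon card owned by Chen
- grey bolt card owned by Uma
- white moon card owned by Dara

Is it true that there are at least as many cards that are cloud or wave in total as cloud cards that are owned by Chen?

|cards that are cloud or wave| = 14.
|cloud cards owned by Chen| = 2.
The claim requires 14 ≥ 2, which holds.

True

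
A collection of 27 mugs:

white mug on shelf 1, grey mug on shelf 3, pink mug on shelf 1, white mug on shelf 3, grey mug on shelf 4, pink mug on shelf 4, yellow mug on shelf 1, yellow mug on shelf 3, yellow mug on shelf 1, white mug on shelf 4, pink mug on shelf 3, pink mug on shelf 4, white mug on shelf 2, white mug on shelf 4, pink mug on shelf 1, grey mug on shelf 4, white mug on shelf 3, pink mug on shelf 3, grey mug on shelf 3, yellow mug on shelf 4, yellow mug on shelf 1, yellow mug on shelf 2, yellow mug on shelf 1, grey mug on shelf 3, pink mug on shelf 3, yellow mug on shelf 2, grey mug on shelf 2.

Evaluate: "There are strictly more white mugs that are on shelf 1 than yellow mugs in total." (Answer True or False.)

False

white mugs on shelf 1: 1.
yellow mugs: 8.
The claim requires 1 > 8, which does not hold.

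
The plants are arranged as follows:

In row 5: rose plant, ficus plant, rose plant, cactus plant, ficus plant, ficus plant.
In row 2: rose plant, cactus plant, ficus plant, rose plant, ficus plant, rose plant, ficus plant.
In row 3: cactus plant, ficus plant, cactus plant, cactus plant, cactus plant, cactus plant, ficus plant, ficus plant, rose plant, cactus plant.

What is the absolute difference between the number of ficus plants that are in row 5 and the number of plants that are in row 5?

ficus plants in row 5: 3. plants in row 5: 6.
|3 − 6| = 6 − 3 = 3.

3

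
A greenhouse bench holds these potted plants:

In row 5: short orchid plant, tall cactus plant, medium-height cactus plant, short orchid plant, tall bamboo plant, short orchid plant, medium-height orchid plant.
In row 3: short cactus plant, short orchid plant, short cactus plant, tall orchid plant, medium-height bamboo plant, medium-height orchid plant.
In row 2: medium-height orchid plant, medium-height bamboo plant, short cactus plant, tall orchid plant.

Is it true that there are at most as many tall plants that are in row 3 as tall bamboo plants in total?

There is 1 tall plant in row 3.
There is 1 tall bamboo plant.
The claim requires 1 ≤ 1, which holds.

True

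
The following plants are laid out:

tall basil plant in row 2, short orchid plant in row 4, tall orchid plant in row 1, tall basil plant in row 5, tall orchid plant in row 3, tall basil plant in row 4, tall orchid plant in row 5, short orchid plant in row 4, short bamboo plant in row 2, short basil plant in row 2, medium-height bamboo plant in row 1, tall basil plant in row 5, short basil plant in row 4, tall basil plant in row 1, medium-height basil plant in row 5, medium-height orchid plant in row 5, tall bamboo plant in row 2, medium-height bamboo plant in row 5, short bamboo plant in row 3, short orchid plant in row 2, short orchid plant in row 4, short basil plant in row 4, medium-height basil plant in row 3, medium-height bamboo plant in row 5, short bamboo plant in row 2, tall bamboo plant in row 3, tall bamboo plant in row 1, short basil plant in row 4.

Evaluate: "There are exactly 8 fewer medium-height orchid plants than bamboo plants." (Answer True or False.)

There is 1 medium-height orchid plant.
There are 9 bamboo plants.
The claim requires 9 − 1 (= 8) to equal 8, which holds.

True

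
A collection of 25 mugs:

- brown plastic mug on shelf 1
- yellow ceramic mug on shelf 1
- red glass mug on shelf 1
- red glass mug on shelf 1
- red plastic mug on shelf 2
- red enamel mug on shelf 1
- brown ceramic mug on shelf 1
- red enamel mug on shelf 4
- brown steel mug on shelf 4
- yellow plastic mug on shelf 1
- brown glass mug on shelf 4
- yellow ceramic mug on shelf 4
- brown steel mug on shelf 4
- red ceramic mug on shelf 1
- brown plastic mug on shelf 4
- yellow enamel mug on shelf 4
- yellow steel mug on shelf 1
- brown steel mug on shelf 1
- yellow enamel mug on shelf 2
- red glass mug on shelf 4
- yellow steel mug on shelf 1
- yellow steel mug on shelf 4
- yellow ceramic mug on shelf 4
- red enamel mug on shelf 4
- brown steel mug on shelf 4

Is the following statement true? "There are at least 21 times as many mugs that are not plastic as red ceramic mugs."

True

mugs that are not plastic: 21.
red ceramic mugs: 1.
The claim requires 21 ≥ 21 × 1 = 21, which holds.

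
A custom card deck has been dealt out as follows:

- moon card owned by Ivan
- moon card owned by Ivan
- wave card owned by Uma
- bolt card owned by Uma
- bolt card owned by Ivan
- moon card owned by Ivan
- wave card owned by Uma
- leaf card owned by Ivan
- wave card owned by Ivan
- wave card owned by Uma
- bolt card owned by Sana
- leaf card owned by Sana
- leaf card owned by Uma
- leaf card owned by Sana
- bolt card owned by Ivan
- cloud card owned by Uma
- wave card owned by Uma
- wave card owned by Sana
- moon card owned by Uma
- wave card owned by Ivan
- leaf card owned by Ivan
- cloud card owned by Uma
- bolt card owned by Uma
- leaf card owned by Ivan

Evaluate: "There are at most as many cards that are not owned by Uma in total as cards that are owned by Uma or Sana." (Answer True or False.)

True

cards that are not owned by Uma: 14.
cards owned by Uma or Sana: 14.
The claim requires 14 ≤ 14, which holds.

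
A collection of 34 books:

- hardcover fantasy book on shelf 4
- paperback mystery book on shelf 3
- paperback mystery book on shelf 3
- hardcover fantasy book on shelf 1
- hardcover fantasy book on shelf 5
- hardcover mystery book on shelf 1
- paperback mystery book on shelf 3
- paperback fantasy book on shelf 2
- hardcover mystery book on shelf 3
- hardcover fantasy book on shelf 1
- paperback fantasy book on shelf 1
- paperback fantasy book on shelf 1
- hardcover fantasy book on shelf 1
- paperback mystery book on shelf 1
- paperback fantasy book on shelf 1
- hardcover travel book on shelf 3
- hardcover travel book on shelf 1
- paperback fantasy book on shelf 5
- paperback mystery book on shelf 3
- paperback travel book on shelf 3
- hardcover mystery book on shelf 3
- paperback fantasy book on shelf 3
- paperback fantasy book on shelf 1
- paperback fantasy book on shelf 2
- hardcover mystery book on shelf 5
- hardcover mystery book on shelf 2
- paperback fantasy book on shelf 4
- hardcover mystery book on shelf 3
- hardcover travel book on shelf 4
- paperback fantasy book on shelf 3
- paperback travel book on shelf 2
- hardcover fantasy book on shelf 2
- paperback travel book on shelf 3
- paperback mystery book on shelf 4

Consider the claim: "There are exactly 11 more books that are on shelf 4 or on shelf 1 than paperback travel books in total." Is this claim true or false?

books on shelf 4 or on shelf 1: 14.
paperback travel books: 3.
The claim requires 14 − 3 (= 11) to equal 11, which holds.

True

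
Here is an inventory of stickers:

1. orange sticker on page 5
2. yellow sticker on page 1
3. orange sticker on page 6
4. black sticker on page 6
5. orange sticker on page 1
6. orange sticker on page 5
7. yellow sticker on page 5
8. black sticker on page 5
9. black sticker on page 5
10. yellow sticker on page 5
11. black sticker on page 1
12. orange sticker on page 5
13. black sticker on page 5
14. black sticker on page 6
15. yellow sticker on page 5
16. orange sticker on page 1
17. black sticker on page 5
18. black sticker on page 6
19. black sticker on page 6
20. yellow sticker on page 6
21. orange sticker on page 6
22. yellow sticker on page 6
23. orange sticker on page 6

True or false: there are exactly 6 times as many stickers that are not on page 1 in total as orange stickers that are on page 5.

|stickers that are not on page 1| = 19.
|orange stickers on page 5| = 3.
The claim requires 19 = 6 × 3 = 18, which does not hold.

False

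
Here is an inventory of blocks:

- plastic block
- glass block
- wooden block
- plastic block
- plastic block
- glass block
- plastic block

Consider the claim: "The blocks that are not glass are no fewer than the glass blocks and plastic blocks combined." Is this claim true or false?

|blocks that are not glass| = 5.
glass blocks: 2; plastic blocks: 4; combined: 2 + 4 = 6.
The claim requires 5 ≥ 6, which does not hold.

False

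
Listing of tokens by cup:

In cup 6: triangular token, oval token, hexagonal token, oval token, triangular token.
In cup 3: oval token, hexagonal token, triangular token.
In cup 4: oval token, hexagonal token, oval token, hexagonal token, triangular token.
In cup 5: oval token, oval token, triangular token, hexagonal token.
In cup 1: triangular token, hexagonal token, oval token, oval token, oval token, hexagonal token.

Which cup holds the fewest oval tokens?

Counts by cup (restricted to oval tokens): cup 1→3, cup 5→2, cup 6→2, cup 4→2, cup 3→1.
The minimum is 1, held uniquely by cup 3.

cup 3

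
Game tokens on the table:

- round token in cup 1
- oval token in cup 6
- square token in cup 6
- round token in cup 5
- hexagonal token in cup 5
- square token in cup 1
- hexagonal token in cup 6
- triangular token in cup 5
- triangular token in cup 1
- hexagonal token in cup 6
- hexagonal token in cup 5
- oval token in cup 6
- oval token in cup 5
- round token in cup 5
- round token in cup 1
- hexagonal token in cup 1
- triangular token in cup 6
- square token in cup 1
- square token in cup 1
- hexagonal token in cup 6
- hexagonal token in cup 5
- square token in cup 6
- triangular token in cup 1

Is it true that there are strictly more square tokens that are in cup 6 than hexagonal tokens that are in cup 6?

False

There are 2 square tokens in cup 6.
There are 3 hexagonal tokens in cup 6.
The claim requires 2 > 3, which does not hold.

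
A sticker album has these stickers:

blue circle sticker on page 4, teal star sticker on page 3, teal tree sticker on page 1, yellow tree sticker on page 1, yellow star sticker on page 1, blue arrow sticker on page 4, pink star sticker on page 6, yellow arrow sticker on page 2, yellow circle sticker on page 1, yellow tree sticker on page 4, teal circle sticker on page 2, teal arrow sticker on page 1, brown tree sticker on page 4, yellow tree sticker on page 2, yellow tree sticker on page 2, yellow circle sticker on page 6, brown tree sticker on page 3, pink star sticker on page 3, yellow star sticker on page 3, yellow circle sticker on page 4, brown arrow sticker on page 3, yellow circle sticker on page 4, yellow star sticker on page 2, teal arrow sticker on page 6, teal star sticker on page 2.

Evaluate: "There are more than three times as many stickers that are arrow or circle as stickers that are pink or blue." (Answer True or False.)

False

stickers that are arrow or circle: 11.
stickers that are pink or blue: 4.
The claim requires 11 > 3 × 4 = 12, which does not hold.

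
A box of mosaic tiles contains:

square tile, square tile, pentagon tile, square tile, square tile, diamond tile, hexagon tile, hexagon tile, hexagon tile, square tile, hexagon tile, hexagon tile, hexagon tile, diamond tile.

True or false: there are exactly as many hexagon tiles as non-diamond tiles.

False

hexagon tiles: 6.
non-diamond tiles: 12.
The claim requires 6 = 12, which does not hold.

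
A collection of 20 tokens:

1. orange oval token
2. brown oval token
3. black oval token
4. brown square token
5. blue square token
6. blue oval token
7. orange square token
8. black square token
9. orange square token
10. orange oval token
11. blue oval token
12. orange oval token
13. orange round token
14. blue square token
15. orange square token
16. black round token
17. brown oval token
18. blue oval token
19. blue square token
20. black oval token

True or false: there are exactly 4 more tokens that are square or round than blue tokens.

True

There are 10 tokens that are square or round.
There are 6 blue tokens.
The claim requires 10 − 6 (= 4) to equal 4, which holds.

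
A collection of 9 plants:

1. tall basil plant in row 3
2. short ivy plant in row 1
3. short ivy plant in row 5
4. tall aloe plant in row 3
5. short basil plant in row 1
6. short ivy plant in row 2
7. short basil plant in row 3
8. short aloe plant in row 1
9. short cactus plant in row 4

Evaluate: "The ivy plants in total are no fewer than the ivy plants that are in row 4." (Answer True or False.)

True

ivy plants: 3.
ivy plants in row 4: 0.
The claim requires 3 ≥ 0, which holds.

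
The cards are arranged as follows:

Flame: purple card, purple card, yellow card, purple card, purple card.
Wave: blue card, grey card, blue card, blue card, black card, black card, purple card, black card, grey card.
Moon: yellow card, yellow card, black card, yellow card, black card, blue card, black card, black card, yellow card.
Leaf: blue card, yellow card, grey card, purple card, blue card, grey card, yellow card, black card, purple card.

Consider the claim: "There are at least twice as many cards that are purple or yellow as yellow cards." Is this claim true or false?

There are 14 cards that are purple or yellow.
There are 7 yellow cards.
The claim requires 14 ≥ 2 × 7 = 14, which holds.

True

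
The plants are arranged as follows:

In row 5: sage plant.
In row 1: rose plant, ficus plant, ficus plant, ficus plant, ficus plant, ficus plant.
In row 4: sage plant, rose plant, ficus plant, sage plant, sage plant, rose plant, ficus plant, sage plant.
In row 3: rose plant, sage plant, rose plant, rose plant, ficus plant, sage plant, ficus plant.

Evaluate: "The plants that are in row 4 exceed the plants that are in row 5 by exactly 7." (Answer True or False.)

True

|plants in row 4| = 8.
|plants in row 5| = 1.
The claim requires 8 − 1 (= 7) to equal 7, which holds.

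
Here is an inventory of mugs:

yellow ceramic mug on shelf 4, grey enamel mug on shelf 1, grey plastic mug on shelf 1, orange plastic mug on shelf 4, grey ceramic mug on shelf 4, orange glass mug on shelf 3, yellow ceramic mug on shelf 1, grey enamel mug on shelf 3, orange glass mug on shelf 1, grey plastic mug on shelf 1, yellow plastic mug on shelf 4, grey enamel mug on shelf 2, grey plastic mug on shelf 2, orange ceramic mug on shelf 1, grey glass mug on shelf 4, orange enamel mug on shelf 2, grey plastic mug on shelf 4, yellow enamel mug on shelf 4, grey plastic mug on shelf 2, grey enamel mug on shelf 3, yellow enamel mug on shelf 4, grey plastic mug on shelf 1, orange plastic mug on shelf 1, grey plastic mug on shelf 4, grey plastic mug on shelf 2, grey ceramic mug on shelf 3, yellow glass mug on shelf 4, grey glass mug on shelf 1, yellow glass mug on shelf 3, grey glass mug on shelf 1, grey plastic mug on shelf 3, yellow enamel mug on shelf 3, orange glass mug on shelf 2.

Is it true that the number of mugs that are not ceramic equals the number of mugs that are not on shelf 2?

mugs that are not ceramic: 28.
mugs that are not on shelf 2: 27.
The claim requires 28 = 27, which does not hold.

False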